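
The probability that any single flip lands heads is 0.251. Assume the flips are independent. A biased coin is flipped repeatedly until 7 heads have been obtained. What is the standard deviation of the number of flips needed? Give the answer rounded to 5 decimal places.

9.12255

Y = total flips until the seventh success; negative binomial with r=7, p=0.251.
SD(Y) = √[r(1−p)/p²] = √(83.2209013) = 9.1225491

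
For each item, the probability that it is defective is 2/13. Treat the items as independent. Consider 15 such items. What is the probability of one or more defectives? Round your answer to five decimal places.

P(at least one) = 1 − P(none) = 1 − (1 − 0.153846)^15
= 1 − 0.0816094 = 0.9183906

0.91839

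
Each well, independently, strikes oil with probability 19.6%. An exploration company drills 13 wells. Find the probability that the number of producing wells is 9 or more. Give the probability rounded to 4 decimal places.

X ~ Binomial(13, 0.196); P(X ≥ 9) = Σ C(13,k) p^k (1−p)^(13−k) over k:
  k=9: C(13,9)·0.196^9·0.804^4 = 0.000128
  k=10: C(13,10)·0.196^10·0.804^3 = 0.000012
  k=11: C(13,11)·0.196^11·0.804^2 = 0.000001
  k=12: C(13,12)·0.196^12·0.804^1 = 0.000000
  k=13: C(13,13)·0.196^13·0.804^0 = 0.000000
Total = 0.000141

0.0001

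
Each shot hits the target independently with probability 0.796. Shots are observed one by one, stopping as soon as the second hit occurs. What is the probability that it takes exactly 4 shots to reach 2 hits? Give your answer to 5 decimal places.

0.07911

Y = trial on which the second success occurs; negative binomial, r=2, p=0.796.
P(Y=4) = C(3,1) · p^2 · (1−p)^2
= 3 · 0.63362 · 0.041616 = 0.0791057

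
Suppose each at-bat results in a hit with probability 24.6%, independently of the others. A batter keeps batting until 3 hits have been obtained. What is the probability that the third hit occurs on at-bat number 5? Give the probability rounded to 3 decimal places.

0.051

Y = trial on which the third success occurs; negative binomial, r=3, p=0.246.
P(Y=5) = C(4,2) · p^3 · (1−p)^2
= 6 · 0.014887 · 0.56852 = 0.05078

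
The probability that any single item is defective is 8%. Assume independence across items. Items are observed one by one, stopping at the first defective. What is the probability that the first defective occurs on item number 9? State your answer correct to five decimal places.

0.04106

Geometric (trials to first success), p = 0.08.
P(Y = 9) = (1−p)^8 · p = 0.51322 · 0.08 = 0.0410575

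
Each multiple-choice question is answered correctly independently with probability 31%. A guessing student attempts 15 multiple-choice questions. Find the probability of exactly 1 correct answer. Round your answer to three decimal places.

0.026

X ~ Binomial(n=15, p=0.31).
P(X=1) = C(15,1) · p^1 · (1−p)^14
= 15 · 0.31 · 0.0055448 = 0.02578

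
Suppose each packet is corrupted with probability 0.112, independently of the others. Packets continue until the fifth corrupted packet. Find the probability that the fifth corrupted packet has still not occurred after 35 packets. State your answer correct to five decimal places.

Needing more than 35 packets ⇔ fewer than 5 successes in the first 35. With X ~ Binomial(35, 0.112), P(Y > 35) = P(X ≤ 4).
  k=0: C(35,0)·0.112^0·0.888^35 = 0.0156478
  k=1: C(35,1)·0.112^1·0.888^34 = 0.0690760
  k=2: C(35,2)·0.112^2·0.888^33 = 0.1481088
  k=3: C(35,3)·0.112^3·0.888^32 = 0.2054843
  k=4: C(35,4)·0.112^4·0.888^31 = 0.2073355
P(X ≤ 4) = 0.6456524

0.64565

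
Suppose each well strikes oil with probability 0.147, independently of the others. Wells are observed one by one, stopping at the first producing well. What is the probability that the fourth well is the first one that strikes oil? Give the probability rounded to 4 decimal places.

0.0912

Geometric (trials to first success), p = 0.147.
P(Y = 4) = (1−p)^3 · p = 0.62065 · 0.147 = 0.091236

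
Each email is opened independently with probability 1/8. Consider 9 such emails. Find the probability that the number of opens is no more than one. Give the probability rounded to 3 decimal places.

0.687

X ~ Binomial(9, 0.125); P(X ≤ 1) = Σ C(9,k) p^k (1−p)^(9−k) over k:
  k=0: C(9,0)·0.125^0·0.875^9 = 0.30066
  k=1: C(9,1)·0.125^1·0.875^8 = 0.38656
Total = 0.68722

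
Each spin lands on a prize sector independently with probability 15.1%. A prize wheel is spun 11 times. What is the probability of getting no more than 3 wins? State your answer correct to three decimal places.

X ~ Binomial(11, 0.151); P(X ≤ 3) = Σ C(11,k) p^k (1−p)^(11−k) over k:
  k=0: C(11,0)·0.151^0·0.849^11 = 0.16519
  k=1: C(11,1)·0.151^1·0.849^10 = 0.32318
  k=2: C(11,2)·0.151^2·0.849^9 = 0.28740
  k=3: C(11,3)·0.151^3·0.849^8 = 0.15335
Total = 0.92912

0.929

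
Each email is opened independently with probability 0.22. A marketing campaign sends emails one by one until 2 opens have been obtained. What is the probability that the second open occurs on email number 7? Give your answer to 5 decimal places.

0.08384

Y = trial on which the second success occurs; negative binomial, r=2, p=0.22.
P(Y=7) = C(6,1) · p^2 · (1−p)^5
= 6 · 0.0484 · 0.28872 = 0.0838435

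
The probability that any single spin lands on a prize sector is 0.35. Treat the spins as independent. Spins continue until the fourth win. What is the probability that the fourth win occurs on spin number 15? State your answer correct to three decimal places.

Y = trial on which the fourth success occurs; negative binomial, r=4, p=0.35.
P(Y=15) = C(14,3) · p^4 · (1−p)^11
= 364 · 0.015006 · 0.0087508 = 0.04780

0.048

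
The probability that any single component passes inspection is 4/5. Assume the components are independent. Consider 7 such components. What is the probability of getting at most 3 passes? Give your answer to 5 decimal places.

X ~ Binomial(7, 0.80); P(X ≤ 3) = Σ C(7,k) p^k (1−p)^(7−k) over k:
  k=0: C(7,0)·0.80^0·0.20^7 = 0.0000128
  k=1: C(7,1)·0.80^1·0.20^6 = 0.0003584
  k=2: C(7,2)·0.80^2·0.20^5 = 0.0043008
  k=3: C(7,3)·0.80^3·0.20^4 = 0.0286720
Total = 0.0333440

0.03334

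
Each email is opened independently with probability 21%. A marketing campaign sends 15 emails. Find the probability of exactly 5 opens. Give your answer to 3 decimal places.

0.116

X ~ Binomial(n=15, p=0.21).
P(X=5) = C(15,5) · p^5 · (1−p)^10
= 3003 · 0.00040841 · 0.094683 = 0.11612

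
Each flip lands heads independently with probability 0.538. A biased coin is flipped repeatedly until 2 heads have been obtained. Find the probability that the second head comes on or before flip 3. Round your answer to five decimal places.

Finishing within 3 flips ⇔ at least 2 successes in the first 3. With X ~ Binomial(3, 0.538), P(Y ≤ 3) = 1 − P(X ≤ 1).
  k=0: C(3,0)·0.538^0·0.462^3 = 0.0986111
  k=1: C(3,1)·0.538^1·0.462^2 = 0.3444986
1 − 0.4431097 = 0.5568903

0.55689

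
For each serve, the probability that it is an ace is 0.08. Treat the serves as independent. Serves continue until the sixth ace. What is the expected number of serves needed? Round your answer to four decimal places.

75.0000

Y = total serves until the sixth success; negative binomial with r=6, p=0.08.
E[Y] = r / p = 6 / 0.08 = 75.000000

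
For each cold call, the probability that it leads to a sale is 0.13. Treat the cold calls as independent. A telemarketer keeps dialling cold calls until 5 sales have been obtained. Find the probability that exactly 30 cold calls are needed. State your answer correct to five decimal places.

0.02713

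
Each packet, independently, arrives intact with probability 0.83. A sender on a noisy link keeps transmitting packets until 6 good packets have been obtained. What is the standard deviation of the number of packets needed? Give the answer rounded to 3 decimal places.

1.217

Y = total packets until the sixth success; negative binomial with r=6, p=0.83.
SD(Y) = √[r(1−p)/p²] = √(1.48062) = 1.21681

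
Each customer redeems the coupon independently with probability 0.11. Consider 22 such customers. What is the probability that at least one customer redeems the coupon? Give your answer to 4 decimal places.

0.9230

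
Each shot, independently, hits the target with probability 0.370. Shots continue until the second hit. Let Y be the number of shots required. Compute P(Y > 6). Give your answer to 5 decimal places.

0.28284

Needing more than 6 shots ⇔ fewer than 2 successes in the first 6. With X ~ Binomial(6, 0.37), P(Y > 6) = P(X ≤ 1).
  k=0: C(6,0)·0.37^0·0.63^6 = 0.0625235
  k=1: C(6,1)·0.37^1·0.63^5 = 0.2203209
P(X ≤ 1) = 0.2828444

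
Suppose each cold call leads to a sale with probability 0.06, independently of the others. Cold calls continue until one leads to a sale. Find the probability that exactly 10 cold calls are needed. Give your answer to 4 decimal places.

0.0344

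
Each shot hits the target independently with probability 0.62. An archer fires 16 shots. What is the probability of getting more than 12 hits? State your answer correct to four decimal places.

0.0881

X ~ Binomial(16, 0.62); P(X ≥ 13) = Σ C(16,k) p^k (1−p)^(16−k) over k:
  k=13: C(16,13)·0.62^13·0.38^3 = 0.061465
  k=14: C(16,14)·0.62^14·0.38^2 = 0.021490
  k=15: C(16,15)·0.62^15·0.38^1 = 0.004675
  k=16: C(16,16)·0.62^16·0.38^0 = 0.000477
Total = 0.088107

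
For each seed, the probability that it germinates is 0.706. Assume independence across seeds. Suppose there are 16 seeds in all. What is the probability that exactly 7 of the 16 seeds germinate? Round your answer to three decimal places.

0.016

X ~ Binomial(n=16, p=0.706).
P(X=7) = C(16,7) · p^7 · (1−p)^9
= 11440 · 0.087424 · 1.6411e-05 = 0.01641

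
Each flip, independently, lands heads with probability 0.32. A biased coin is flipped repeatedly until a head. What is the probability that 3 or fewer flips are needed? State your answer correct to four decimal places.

0.6856

Y = number of flips to the first success; geometric, p = 0.32.
P(Y ≤ 3) = 1 − (1−p)^3 = 1 − 0.314432 = 0.685568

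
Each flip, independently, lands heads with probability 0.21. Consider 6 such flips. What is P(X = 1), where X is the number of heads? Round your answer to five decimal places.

0.38771

X ~ Binomial(n=6, p=0.21).
P(X=1) = C(6,1) · p^1 · (1−p)^5
= 6 · 0.21 · 0.30771 = 0.3877091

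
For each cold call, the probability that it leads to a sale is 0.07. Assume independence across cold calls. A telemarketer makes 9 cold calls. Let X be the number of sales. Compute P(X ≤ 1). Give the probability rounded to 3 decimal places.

X ~ Binomial(9, 0.07); P(X ≤ 1) = Σ C(9,k) p^k (1−p)^(9−k) over k:
  k=0: C(9,0)·0.07^0·0.93^9 = 0.52041
  k=1: C(9,1)·0.07^1·0.93^8 = 0.35254
Total = 0.87295

0.873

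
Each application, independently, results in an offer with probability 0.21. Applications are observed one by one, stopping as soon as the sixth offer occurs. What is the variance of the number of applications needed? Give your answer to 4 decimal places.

Y = total applications until the sixth success; negative binomial with r=6, p=0.21.
Var(Y) = r(1−p)/p² = 6·0.79 / 0.21² = 107.482993

107.4830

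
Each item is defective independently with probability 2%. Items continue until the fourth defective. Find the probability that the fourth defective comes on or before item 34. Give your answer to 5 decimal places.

Finishing within 34 items ⇔ at least 4 successes in the first 34. With X ~ Binomial(34, 0.02), P(Y ≤ 34) = 1 − P(X ≤ 3).
  k=0: C(34,0)·0.02^0·0.98^34 = 0.5031374
  k=1: C(34,1)·0.02^1·0.98^33 = 0.3491157
  k=2: C(34,2)·0.02^2·0.98^32 = 0.1175594
  k=3: C(34,3)·0.02^3·0.98^31 = 0.0255912
1 − 0.9954036 = 0.0045964

0.00460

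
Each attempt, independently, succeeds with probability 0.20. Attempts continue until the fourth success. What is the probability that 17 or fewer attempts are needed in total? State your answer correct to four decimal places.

Finishing within 17 attempts ⇔ at least 4 successes in the first 17. With X ~ Binomial(17, 0.20), P(Y ≤ 17) = 1 − P(X ≤ 3).
  k=0: C(17,0)·0.20^0·0.80^17 = 0.022518
  k=1: C(17,1)·0.20^1·0.80^16 = 0.095701
  k=2: C(17,2)·0.20^2·0.80^15 = 0.191403
  k=3: C(17,3)·0.20^3·0.80^14 = 0.239254
1 − 0.548876 = 0.451124

0.4511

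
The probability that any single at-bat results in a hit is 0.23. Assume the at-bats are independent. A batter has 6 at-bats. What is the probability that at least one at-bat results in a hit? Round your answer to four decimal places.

P(at least one) = 1 − P(none) = 1 − (1 − 0.23)^6
= 1 − 0.208422 = 0.791578

0.7916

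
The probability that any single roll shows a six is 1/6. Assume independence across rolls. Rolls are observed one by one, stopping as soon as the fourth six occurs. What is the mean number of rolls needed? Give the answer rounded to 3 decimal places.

Y = total rolls until the fourth success; negative binomial with r=4, p=0.166667.
E[Y] = r / p = 4 / 0.166667 = 24.00000

24.000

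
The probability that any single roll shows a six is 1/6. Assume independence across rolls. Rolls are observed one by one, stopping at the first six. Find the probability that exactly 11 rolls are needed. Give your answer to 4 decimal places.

Geometric (trials to first success), p = 0.166667.
P(Y = 11) = (1−p)^10 · p = 0.16151 · 0.166667 = 0.026918

0.0269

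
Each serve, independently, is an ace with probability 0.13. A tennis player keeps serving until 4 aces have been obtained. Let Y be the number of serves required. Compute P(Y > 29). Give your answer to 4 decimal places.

0.4686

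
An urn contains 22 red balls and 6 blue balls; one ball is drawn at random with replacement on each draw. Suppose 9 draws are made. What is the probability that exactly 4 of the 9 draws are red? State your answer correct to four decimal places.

X ~ Binomial(n=9, p=0.785714).
P(X=4) = C(9,4) · p^4 · (1−p)^5
= 126 · 0.38112 · 0.00045182 = 0.021697

0.0217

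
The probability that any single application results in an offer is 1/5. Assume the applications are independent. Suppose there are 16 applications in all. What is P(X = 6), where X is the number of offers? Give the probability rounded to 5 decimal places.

X ~ Binomial(n=16, p=0.20).
P(X=6) = C(16,6) · p^6 · (1−p)^10
= 8008 · 6.4e-05 · 0.10737 = 0.0550306

0.05503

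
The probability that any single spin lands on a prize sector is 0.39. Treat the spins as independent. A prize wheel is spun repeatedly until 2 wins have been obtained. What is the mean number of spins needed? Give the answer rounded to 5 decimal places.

Y = total spins until the second success; negative binomial with r=2, p=0.39.
E[Y] = r / p = 2 / 0.39 = 5.1282051

5.12821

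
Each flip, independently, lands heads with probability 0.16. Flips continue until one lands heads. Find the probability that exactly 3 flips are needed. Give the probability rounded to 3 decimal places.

Geometric (trials to first success), p = 0.16.
P(Y = 3) = (1−p)^2 · p = 0.7056 · 0.16 = 0.11290

0.113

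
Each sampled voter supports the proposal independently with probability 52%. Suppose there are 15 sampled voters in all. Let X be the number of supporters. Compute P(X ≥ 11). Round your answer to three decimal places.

0.080

X ~ Binomial(15, 0.52); P(X ≥ 11) = Σ C(15,k) p^k (1−p)^(15−k) over k:
  k=11: C(15,11)·0.52^11·0.48^4 = 0.05447
  k=12: C(15,12)·0.52^12·0.48^3 = 0.01967
  k=13: C(15,13)·0.52^13·0.48^2 = 0.00492
  k=14: C(15,14)·0.52^14·0.48^1 = 0.00076
  k=15: C(15,15)·0.52^15·0.48^0 = 0.00005
Total = 0.07987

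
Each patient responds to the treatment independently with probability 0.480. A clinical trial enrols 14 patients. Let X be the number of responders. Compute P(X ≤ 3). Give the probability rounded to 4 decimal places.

0.0399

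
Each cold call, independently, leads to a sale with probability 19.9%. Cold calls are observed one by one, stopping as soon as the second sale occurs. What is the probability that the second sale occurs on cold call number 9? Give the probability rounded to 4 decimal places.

0.0670

Y = trial on which the second success occurs; negative binomial, r=2, p=0.199.
P(Y=9) = C(8,1) · p^2 · (1−p)^7
= 8 · 0.039601 · 0.21156 = 0.067023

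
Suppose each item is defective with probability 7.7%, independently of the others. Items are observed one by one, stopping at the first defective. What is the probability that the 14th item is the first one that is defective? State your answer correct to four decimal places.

0.0272

Geometric (trials to first success), p = 0.077.
P(Y = 14) = (1−p)^13 · p = 0.35288 · 0.077 = 0.027171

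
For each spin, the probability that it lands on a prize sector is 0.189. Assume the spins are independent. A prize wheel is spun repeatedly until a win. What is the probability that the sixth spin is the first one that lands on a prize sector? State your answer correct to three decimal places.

0.066

Geometric (trials to first success), p = 0.189.
P(Y = 6) = (1−p)^5 · p = 0.35084 · 0.189 = 0.06631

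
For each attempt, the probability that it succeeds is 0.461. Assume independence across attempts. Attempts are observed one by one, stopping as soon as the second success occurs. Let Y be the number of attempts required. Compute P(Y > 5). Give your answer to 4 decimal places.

0.2400

Needing more than 5 attempts ⇔ fewer than 2 successes in the first 5. With X ~ Binomial(5, 0.461), P(Y > 5) = P(X ≤ 1).
  k=0: C(5,0)·0.461^0·0.539^5 = 0.045493
  k=1: C(5,1)·0.461^1·0.539^4 = 0.194548
P(X ≤ 1) = 0.240041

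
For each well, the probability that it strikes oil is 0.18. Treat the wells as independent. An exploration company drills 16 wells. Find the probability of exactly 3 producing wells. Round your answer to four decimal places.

X ~ Binomial(n=16, p=0.18).
P(X=3) = C(16,3) · p^3 · (1−p)^13
= 560 · 0.005832 · 0.075784 = 0.247506

0.2475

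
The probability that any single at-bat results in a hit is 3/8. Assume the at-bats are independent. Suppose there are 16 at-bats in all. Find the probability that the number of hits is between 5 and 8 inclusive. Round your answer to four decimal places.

0.6775

X ~ Binomial(16, 0.375); P(5 ≤ X ≤ 8) = Σ C(16,k) p^k (1−p)^(16−k) over k:
  k=5: C(16,5)·0.375^5·0.625^11 = 0.184128
  k=6: C(16,6)·0.375^6·0.625^10 = 0.202540
  k=7: C(16,7)·0.375^7·0.625^9 = 0.173606
  k=8: C(16,8)·0.375^8·0.625^8 = 0.117184
Total = 0.677458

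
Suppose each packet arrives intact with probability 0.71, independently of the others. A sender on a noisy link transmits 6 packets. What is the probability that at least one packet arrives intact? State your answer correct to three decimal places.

0.999

P(at least one) = 1 − P(none) = 1 − (1 − 0.71)^6
= 1 − 0.00059 = 0.99941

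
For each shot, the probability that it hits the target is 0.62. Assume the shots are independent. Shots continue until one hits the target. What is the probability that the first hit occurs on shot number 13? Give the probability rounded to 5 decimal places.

Geometric (trials to first success), p = 0.62.
P(Y = 13) = (1−p)^12 · p = 9.0657e-06 · 0.62 = 0.0000056

0.00001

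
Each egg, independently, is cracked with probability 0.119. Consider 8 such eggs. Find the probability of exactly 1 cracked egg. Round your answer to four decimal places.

0.3922

X ~ Binomial(n=8, p=0.119).
P(X=1) = C(8,1) · p^1 · (1−p)^7
= 8 · 0.119 · 0.41194 = 0.392165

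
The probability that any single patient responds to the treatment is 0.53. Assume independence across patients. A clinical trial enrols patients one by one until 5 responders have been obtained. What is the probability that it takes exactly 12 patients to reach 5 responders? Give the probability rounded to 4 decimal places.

0.0699

Y = trial on which the fifth success occurs; negative binomial, r=5, p=0.53.
P(Y=12) = C(11,4) · p^5 · (1−p)^7
= 330 · 0.04182 · 0.0050662 = 0.069916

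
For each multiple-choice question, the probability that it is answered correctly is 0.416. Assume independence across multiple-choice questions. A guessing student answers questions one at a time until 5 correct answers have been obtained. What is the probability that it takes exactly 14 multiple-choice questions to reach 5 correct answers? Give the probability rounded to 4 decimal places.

0.0704

Y = trial on which the fifth success occurs; negative binomial, r=5, p=0.416.
P(Y=14) = C(13,4) · p^5 · (1−p)^9
= 715 · 0.012459 · 0.0079016 = 0.070386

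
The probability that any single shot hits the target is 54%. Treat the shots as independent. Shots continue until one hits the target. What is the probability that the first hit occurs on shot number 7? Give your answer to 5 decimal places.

Geometric (trials to first success), p = 0.54.
P(Y = 7) = (1−p)^6 · p = 0.0094743 · 0.54 = 0.0051161

0.00512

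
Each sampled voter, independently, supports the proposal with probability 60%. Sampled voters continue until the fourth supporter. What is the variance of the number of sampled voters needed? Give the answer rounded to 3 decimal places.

Y = total sampled voters until the fourth success; negative binomial with r=4, p=0.60.
Var(Y) = r(1−p)/p² = 4·0.40 / 0.60² = 4.44444

4.444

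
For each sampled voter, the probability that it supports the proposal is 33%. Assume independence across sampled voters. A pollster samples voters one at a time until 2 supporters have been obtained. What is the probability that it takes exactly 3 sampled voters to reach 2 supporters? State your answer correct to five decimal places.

0.14593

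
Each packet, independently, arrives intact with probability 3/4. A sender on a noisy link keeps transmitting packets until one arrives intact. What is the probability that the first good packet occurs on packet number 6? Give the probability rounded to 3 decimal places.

Geometric (trials to first success), p = 0.75.
P(Y = 6) = (1−p)^5 · p = 0.00097656 · 0.75 = 0.00073

0.001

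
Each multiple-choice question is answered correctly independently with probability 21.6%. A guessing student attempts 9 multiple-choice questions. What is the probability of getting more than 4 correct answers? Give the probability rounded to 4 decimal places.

0.0270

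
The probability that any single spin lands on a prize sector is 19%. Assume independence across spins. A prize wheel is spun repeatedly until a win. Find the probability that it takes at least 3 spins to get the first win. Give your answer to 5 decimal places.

0.65610

Y = number of spins to the first success; geometric, p = 0.19.
P(Y > 2) = P(first 2 all fail) = (1−p)^2 = 0.6561000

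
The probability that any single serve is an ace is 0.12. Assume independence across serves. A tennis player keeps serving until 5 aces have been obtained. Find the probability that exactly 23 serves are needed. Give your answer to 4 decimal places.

Y = trial on which the fifth success occurs; negative binomial, r=5, p=0.12.
P(Y=23) = C(22,4) · p^5 · (1−p)^18
= 7315 · 2.4883e-05 · 0.10016 = 0.018231

0.0182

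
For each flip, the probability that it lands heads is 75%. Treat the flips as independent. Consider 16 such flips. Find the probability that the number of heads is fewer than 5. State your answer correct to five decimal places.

0.00004

X ~ Binomial(16, 0.75); P(X ≤ 4) = Σ C(16,k) p^k (1−p)^(16−k) over k:
  k=0: C(16,0)·0.75^0·0.25^16 = 0.0000000
  k=1: C(16,1)·0.75^1·0.25^15 = 0.0000000
  k=2: C(16,2)·0.75^2·0.25^14 = 0.0000003
  k=3: C(16,3)·0.75^3·0.25^13 = 0.0000035
  k=4: C(16,4)·0.75^4·0.25^12 = 0.0000343
Total = 0.0000381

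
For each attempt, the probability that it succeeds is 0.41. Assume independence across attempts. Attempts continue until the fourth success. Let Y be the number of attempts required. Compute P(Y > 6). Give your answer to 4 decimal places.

0.8067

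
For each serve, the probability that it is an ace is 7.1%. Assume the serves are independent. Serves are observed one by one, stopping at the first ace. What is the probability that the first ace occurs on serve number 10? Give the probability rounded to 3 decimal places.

0.037

Geometric (trials to first success), p = 0.071.
P(Y = 10) = (1−p)^9 · p = 0.5154 · 0.071 = 0.03659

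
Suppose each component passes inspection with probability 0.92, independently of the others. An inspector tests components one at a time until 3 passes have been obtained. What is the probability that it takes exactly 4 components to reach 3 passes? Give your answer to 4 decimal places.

0.1869

Y = trial on which the third success occurs; negative binomial, r=3, p=0.92.
P(Y=4) = C(3,2) · p^3 · (1−p)^1
= 3 · 0.77869 · 0.08 = 0.186885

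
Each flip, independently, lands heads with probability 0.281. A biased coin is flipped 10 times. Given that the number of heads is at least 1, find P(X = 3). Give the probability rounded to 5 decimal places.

X ~ Binomial(10, 0.281). Want P(X=3 | X≥1) = P(X=3) / P(X≥1).
P(X=3) = C(10,3)·0.281^3·0.719^7 = 0.2644858
P(X≥1) = 1 − 0.0369223 = 0.9630777
Ratio = 0.2644858 / 0.9630777 = 0.2746257

0.27463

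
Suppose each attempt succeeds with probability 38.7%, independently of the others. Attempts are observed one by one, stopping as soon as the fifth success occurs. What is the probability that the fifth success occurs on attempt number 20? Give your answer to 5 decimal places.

0.02182

Y = trial on which the fifth success occurs; negative binomial, r=5, p=0.387.
P(Y=20) = C(19,4) · p^5 · (1−p)^15
= 3876 · 0.0086807 · 0.0006485 = 0.0218195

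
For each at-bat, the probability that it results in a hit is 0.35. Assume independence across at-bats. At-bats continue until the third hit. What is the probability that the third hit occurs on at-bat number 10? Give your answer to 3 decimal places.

0.076

Y = trial on which the third success occurs; negative binomial, r=3, p=0.35.
P(Y=10) = C(9,2) · p^3 · (1−p)^7
= 36 · 0.042875 · 0.049022 = 0.07567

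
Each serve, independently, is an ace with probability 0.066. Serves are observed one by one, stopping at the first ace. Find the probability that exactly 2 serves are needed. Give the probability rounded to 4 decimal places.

Geometric (trials to first success), p = 0.066.
P(Y = 2) = (1−p)^1 · p = 0.934 · 0.066 = 0.061644

0.0616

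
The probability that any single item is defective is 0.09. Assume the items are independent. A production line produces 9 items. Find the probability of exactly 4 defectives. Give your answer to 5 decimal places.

0.00516

X ~ Binomial(n=9, p=0.09).
P(X=4) = C(9,4) · p^4 · (1−p)^5
= 126 · 6.561e-05 · 0.62403 = 0.0051588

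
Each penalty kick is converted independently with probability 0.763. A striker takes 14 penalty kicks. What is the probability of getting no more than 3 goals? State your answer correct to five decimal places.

0.00002

X ~ Binomial(14, 0.763); P(X ≤ 3) = Σ C(14,k) p^k (1−p)^(14−k) over k:
  k=0: C(14,0)·0.763^0·0.237^14 = 0.0000000
  k=1: C(14,1)·0.763^1·0.237^13 = 0.0000001
  k=2: C(14,2)·0.763^2·0.237^12 = 0.0000017
  k=3: C(14,3)·0.763^3·0.237^11 = 0.0000214
Total = 0.0000232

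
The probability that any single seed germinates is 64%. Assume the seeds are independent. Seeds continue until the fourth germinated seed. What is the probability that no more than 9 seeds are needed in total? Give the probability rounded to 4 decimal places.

0.9388

Finishing within 9 seeds ⇔ at least 4 successes in the first 9. With X ~ Binomial(9, 0.64), P(Y ≤ 9) = 1 − P(X ≤ 3).
  k=0: C(9,0)·0.64^0·0.36^9 = 0.000102
  k=1: C(9,1)·0.64^1·0.36^8 = 0.001625
  k=2: C(9,2)·0.64^2·0.36^7 = 0.011555
  k=3: C(9,3)·0.64^3·0.36^6 = 0.047933
1 − 0.061215 = 0.938785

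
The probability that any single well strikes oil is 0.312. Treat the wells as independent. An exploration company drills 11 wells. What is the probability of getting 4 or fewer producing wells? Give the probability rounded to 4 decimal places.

X ~ Binomial(11, 0.312); P(X ≤ 4) = Σ C(11,k) p^k (1−p)^(11−k) over k:
  k=0: C(11,0)·0.312^0·0.688^11 = 0.016348
  k=1: C(11,1)·0.312^1·0.688^10 = 0.081551
  k=2: C(11,2)·0.312^2·0.688^9 = 0.184913
  k=3: C(11,3)·0.312^3·0.688^8 = 0.251568
  k=4: C(11,4)·0.312^4·0.688^7 = 0.228166
Total = 0.762547

0.7625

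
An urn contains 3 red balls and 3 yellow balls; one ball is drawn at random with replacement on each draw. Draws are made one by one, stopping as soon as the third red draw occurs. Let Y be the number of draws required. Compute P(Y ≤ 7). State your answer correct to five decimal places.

0.77344

Finishing within 7 draws ⇔ at least 3 successes in the first 7. With X ~ Binomial(7, 0.50), P(Y ≤ 7) = 1 − P(X ≤ 2).
  k=0: C(7,0)·0.50^0·0.50^7 = 0.0078125
  k=1: C(7,1)·0.50^1·0.50^6 = 0.0546875
  k=2: C(7,2)·0.50^2·0.50^5 = 0.1640625
1 − 0.2265625 = 0.7734375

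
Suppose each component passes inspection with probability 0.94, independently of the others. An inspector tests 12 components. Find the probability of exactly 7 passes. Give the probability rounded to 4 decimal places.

0.0004

X ~ Binomial(n=12, p=0.94).
P(X=7) = C(12,7) · p^7 · (1−p)^5
= 792 · 0.64848 · 7.776e-07 = 0.000399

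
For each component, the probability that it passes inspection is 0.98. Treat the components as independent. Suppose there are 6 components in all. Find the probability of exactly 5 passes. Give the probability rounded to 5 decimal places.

0.10847

X ~ Binomial(n=6, p=0.98).
P(X=5) = C(6,5) · p^5 · (1−p)^1
= 6 · 0.90392 · 0.02 = 0.1084705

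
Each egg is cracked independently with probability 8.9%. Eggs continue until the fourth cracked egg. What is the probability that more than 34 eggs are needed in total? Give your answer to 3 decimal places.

0.641

Needing more than 34 eggs ⇔ fewer than 4 successes in the first 34. With X ~ Binomial(34, 0.089), P(Y > 34) = P(X ≤ 3).
  k=0: C(34,0)·0.089^0·0.911^34 = 0.04204
  k=1: C(34,1)·0.089^1·0.911^33 = 0.13963
  k=2: C(34,2)·0.089^2·0.911^32 = 0.22508
  k=3: C(34,3)·0.089^3·0.911^31 = 0.23455
P(X ≤ 3) = 0.64129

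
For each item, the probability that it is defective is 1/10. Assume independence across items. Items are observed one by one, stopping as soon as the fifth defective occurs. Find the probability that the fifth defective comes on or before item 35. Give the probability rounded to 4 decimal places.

0.2693

Finishing within 35 items ⇔ at least 5 successes in the first 35. With X ~ Binomial(35, 0.10), P(Y ≤ 35) = 1 − P(X ≤ 4).
  k=0: C(35,0)·0.10^0·0.90^35 = 0.025032
  k=1: C(35,1)·0.10^1·0.90^34 = 0.097345
  k=2: C(35,2)·0.10^2·0.90^33 = 0.183874
  k=3: C(35,3)·0.10^3·0.90^32 = 0.224735
  k=4: C(35,4)·0.10^4·0.90^31 = 0.199764
1 − 0.730749 = 0.269251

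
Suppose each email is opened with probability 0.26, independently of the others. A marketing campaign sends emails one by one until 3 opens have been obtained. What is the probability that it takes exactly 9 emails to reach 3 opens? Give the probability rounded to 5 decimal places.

Y = trial on which the third success occurs; negative binomial, r=3, p=0.26.
P(Y=9) = C(8,2) · p^3 · (1−p)^6
= 28 · 0.017576 · 0.16421 = 0.0808106

0.08081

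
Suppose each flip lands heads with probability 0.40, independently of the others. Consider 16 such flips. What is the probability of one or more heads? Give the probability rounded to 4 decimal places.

P(at least one) = 1 − P(none) = 1 − (1 − 0.40)^16
= 1 − 0.000282 = 0.999718

0.9997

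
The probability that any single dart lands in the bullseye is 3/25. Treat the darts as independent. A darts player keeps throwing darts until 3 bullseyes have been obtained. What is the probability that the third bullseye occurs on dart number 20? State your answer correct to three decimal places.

Y = trial on which the third success occurs; negative binomial, r=3, p=0.12.
P(Y=20) = C(19,2) · p^3 · (1−p)^17
= 171 · 0.001728 · 0.11382 = 0.03363

0.034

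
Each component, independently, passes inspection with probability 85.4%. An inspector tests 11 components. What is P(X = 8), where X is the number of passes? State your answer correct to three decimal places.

X ~ Binomial(n=11, p=0.854).
P(X=8) = C(11,8) · p^8 · (1−p)^3
= 165 · 0.28292 · 0.0031121 = 0.14528

0.145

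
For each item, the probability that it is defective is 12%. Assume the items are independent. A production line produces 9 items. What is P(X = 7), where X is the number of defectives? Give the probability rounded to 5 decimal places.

0.00001

X ~ Binomial(n=9, p=0.12).
P(X=7) = C(9,7) · p^7 · (1−p)^2
= 36 · 3.5832e-07 · 0.7744 = 0.0000100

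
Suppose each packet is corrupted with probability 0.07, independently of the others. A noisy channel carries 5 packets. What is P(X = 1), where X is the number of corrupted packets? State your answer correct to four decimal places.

0.2618

X ~ Binomial(n=5, p=0.07).
P(X=1) = C(5,1) · p^1 · (1−p)^4
= 5 · 0.07 · 0.74805 = 0.261818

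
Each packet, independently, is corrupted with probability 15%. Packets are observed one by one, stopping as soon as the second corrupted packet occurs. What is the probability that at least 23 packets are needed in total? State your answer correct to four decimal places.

0.1367

Needing more than 22 packets ⇔ fewer than 2 successes in the first 22. With X ~ Binomial(22, 0.15), P(Y > 22) = P(X ≤ 1).
  k=0: C(22,0)·0.15^0·0.85^22 = 0.028004
  k=1: C(22,1)·0.15^1·0.85^21 = 0.108720
P(X ≤ 1) = 0.136724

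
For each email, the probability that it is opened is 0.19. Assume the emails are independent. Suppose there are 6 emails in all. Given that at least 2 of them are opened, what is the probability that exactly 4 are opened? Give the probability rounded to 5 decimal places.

X ~ Binomial(6, 0.19). Want P(X=4 | X≥2) = P(X=4) / P(X≥2).
P(X=4) = C(6,4)·0.19^4·0.81^2 = 0.0128255
P(X≥2) = 1 − 0.2824295 − 0.3974934 = 0.3200770
Ratio = 0.0128255 / 0.3200770 = 0.0400702

0.04007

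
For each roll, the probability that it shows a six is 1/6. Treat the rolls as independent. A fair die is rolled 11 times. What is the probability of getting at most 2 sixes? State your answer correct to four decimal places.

0.7268

X ~ Binomial(11, 0.166667); P(X ≤ 2) = Σ C(11,k) p^k (1−p)^(11−k) over k:
  k=0: C(11,0)·0.166667^0·0.833333^11 = 0.134588
  k=1: C(11,1)·0.166667^1·0.833333^10 = 0.296094
  k=2: C(11,2)·0.166667^2·0.833333^9 = 0.296094
Total = 0.726775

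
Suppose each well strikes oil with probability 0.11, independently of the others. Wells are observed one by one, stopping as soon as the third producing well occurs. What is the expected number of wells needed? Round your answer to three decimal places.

Y = total wells until the third success; negative binomial with r=3, p=0.11.
E[Y] = r / p = 3 / 0.11 = 27.27273

27.273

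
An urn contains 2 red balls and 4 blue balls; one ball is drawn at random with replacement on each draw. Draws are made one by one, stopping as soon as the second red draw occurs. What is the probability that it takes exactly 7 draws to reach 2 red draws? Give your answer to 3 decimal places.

Y = trial on which the second success occurs; negative binomial, r=2, p=0.333333.
P(Y=7) = C(6,1) · p^2 · (1−p)^5
= 6 · 0.11111 · 0.13169 = 0.08779

0.088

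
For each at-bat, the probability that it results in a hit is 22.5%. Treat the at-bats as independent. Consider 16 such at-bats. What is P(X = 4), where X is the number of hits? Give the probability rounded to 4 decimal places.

X ~ Binomial(n=16, p=0.225).
P(X=4) = C(16,4) · p^4 · (1−p)^12
= 1820 · 0.0025629 · 0.046948 = 0.218989

0.2190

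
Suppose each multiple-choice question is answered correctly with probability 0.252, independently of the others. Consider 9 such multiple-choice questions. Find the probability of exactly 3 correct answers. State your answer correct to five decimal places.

X ~ Binomial(n=9, p=0.252).
P(X=3) = C(9,3) · p^3 · (1−p)^6
= 84 · 0.016003 · 0.17515 = 0.2354456

0.23545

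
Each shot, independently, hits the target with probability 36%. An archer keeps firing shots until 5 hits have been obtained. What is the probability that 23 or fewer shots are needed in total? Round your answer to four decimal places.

0.9549

Finishing within 23 shots ⇔ at least 5 successes in the first 23. With X ~ Binomial(23, 0.36), P(Y ≤ 23) = 1 − P(X ≤ 4).
  k=0: C(23,0)·0.36^0·0.64^23 = 0.000035
  k=1: C(23,1)·0.36^1·0.64^22 = 0.000451
  k=2: C(23,2)·0.36^2·0.64^21 = 0.002789
  k=3: C(23,3)·0.36^3·0.64^20 = 0.010983
  k=4: C(23,4)·0.36^4·0.64^19 = 0.030890
1 − 0.045148 = 0.954852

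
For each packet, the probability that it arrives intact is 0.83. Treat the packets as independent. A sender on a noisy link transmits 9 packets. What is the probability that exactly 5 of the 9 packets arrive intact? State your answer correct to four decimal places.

X ~ Binomial(n=9, p=0.83).
P(X=5) = C(9,5) · p^5 · (1−p)^4
= 126 · 0.3939 · 0.00083521 = 0.041453

0.0415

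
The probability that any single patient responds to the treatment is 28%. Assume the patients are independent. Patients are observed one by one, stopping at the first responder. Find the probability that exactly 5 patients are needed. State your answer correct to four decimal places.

Geometric (trials to first success), p = 0.28.
P(Y = 5) = (1−p)^4 · p = 0.26874 · 0.28 = 0.075247

0.0752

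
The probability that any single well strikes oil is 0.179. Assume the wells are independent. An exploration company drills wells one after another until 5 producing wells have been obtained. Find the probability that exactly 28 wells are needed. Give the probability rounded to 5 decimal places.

Y = trial on which the fifth success occurs; negative binomial, r=5, p=0.179.
P(Y=28) = C(27,4) · p^5 · (1−p)^23
= 17550 · 0.00018377 · 0.010713 = 0.0345490

0.03455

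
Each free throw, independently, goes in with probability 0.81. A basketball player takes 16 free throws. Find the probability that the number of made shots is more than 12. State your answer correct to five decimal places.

0.63809

X ~ Binomial(16, 0.81); P(X ≥ 13) = Σ C(16,k) p^k (1−p)^(16−k) over k:
  k=13: C(16,13)·0.81^13·0.19^3 = 0.2481727
  k=14: C(16,14)·0.81^14·0.19^2 = 0.2267142
  k=15: C(16,15)·0.81^15·0.19^1 = 0.1288691
  k=16: C(16,16)·0.81^16·0.19^0 = 0.0343368
Total = 0.6380929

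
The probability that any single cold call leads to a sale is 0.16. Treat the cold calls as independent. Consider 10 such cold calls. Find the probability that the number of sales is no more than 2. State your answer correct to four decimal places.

0.7936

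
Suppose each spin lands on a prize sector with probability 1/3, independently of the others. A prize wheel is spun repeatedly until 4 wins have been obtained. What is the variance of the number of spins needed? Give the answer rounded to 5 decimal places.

24.00000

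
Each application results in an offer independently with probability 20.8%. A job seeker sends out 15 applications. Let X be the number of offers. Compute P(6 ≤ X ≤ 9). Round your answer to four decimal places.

0.0718

X ~ Binomial(15, 0.208); P(6 ≤ X ≤ 9) = Σ C(15,k) p^k (1−p)^(15−k) over k:
  k=6: C(15,6)·0.208^6·0.792^9 = 0.049695
  k=7: C(15,7)·0.208^7·0.792^8 = 0.016780
  k=8: C(15,8)·0.208^8·0.792^7 = 0.004407
  k=9: C(15,9)·0.208^9·0.792^6 = 0.000900
Total = 0.071782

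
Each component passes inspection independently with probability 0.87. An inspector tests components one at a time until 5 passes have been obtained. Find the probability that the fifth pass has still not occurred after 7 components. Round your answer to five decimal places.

Needing more than 7 components ⇔ fewer than 5 successes in the first 7. With X ~ Binomial(7, 0.87), P(Y > 7) = P(X ≤ 4).
  k=0: C(7,0)·0.87^0·0.13^7 = 0.0000006
  k=1: C(7,1)·0.87^1·0.13^6 = 0.0000294
  k=2: C(7,2)·0.87^2·0.13^5 = 0.0005902
  k=3: C(7,3)·0.87^3·0.13^4 = 0.0065826
  k=4: C(7,4)·0.87^4·0.13^3 = 0.0440530
P(X ≤ 4) = 0.0512558

0.05126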